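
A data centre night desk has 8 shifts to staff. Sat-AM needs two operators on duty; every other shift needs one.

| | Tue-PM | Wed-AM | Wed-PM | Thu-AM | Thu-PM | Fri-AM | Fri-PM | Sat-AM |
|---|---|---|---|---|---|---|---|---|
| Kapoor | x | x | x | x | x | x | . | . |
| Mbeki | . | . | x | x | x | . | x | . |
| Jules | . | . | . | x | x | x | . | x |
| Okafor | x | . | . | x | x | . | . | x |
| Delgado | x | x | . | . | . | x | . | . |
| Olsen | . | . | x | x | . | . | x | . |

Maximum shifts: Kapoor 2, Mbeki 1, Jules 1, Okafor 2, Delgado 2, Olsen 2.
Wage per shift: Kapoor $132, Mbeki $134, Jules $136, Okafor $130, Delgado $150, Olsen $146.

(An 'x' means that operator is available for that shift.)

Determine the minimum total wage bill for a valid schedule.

$1236

Sat-AM can only be covered by Jules and Okafor, so that assignment is forced.
Picking the cheapest available operator for each shift independently would cost $1186, but that ignores the shift limits.
An optimal schedule: Tue-PM→Kapoor, Wed-AM→Kapoor, Wed-PM→Olsen, Thu-AM→Olsen, Thu-PM→Okafor, Fri-AM→Delgado, Fri-PM→Mbeki, Sat-AM→Jules+Okafor.
Total: 132 + 132 + 146 + 146 + 130 + 150 + 134 + 136 + 130 = $1236.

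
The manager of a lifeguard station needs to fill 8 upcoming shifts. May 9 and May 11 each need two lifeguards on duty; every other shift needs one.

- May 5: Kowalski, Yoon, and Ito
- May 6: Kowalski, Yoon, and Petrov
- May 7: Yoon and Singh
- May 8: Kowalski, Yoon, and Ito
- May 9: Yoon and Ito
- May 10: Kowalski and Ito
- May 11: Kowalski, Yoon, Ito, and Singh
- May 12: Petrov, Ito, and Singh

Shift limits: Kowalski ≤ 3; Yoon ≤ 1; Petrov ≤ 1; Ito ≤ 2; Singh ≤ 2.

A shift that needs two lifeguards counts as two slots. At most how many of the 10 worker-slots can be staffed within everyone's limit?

Total capacity across all lifeguards is 3+1+1+2+2 = 9, and 10 slots are needed, so at most 9 can be filled.
An assignment achieving 9: May 5→Kowalski, May 6→Petrov, May 7→Yoon, May 8→Kowalski, May 9→Ito, May 10→Kowalski, May 11→Ito+Singh, May 12→Singh.
Loads: Kowalski 3/3, Yoon 1/1, Petrov 1/1, Ito 2/2, Singh 2/2.

9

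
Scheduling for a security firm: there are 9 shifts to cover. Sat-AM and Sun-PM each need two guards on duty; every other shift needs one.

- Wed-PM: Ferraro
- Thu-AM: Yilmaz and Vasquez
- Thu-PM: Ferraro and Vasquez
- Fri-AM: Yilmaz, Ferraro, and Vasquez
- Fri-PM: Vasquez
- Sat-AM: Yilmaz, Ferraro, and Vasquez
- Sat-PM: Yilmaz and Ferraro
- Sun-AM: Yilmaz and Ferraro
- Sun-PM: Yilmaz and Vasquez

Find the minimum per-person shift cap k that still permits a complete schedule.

4

With 3 guards and 11 worker-slots to fill, someone must work at least ⌈11/3⌉ = 4 shifts, so k ≥ 4.
k = 4 works: Wed-PM→Ferraro, Thu-AM→Yilmaz, Thu-PM→Ferraro, Fri-AM→Ferraro, Fri-PM→Vasquez, Sat-AM→Ferraro+Vasquez, Sat-PM→Yilmaz, Sun-AM→Yilmaz, Sun-PM→Yilmaz+Vasquez.
Loads: Yilmaz 4, Ferraro 4, Vasquez 3 — all ≤ 4.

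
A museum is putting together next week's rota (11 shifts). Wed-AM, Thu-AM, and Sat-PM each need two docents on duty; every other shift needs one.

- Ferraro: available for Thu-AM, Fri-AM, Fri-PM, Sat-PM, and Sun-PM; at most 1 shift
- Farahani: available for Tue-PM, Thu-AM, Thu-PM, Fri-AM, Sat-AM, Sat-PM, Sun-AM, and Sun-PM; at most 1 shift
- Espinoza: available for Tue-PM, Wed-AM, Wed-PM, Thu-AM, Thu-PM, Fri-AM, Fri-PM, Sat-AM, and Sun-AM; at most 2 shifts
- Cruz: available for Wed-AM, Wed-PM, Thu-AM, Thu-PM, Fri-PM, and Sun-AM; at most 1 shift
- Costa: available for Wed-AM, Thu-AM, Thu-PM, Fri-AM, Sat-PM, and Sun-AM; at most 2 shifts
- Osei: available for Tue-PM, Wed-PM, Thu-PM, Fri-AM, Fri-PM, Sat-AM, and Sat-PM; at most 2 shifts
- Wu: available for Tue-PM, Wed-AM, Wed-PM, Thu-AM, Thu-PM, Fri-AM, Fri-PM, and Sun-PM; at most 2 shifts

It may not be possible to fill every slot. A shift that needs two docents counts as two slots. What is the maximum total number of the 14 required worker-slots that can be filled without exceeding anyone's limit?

Total capacity across all docents is 1+1+2+1+2+2+2 = 11, and 14 slots are needed, so at most 11 can be filled.
An assignment achieving 11: Tue-PM→Espinoza, Wed-AM→Espinoza+Cruz, Wed-PM→Osei, Thu-AM→Wu, Fri-PM→Wu, Sat-AM→Farahani, Sat-PM→Costa+Osei, Sun-AM→Costa, Sun-PM→Ferraro.
Loads: Ferraro 1/1, Farahani 1/1, Espinoza 2/2, Cruz 1/1, Costa 2/2, Osei 2/2, Wu 2/2.

11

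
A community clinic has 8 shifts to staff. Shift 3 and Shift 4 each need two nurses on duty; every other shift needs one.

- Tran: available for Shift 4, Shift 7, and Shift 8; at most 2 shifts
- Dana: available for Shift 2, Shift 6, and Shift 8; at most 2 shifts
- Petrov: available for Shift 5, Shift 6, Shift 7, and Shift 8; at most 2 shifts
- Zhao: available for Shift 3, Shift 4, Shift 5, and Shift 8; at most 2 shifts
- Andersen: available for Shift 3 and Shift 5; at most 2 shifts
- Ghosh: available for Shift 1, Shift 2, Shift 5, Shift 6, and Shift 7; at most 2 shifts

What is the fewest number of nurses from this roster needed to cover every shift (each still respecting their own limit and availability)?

5

10 slots to fill and no one can take more than 2, so at least ⌈10/2⌉ = 5 nurses are needed.
Tran, Dana, Zhao, Andersen, and Ghosh alone can cover everything: Shift 1→Ghosh, Shift 2→Dana, Shift 3→Zhao+Andersen, Shift 4→Tran+Zhao, Shift 5→Andersen, Shift 6→Dana, Shift 7→Ghosh, Shift 8→Tran.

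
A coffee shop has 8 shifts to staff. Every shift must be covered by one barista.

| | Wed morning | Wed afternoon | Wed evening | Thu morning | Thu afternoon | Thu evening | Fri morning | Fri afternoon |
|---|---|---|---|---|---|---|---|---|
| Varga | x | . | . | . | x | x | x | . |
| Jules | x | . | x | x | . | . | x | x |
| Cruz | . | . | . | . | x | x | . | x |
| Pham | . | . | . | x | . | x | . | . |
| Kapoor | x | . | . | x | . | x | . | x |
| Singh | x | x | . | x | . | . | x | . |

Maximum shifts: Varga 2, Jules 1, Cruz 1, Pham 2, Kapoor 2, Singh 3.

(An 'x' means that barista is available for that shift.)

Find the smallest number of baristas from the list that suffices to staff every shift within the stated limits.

8 slots to fill and no one can take more than 3, so at least ⌈8/3⌉ = 3 baristas are needed.
Any 3 baristas together have capacity at most 3+2+2 = 7 < 8 slots, so 3 can never suffice.
Varga, Jules, Kapoor, and Singh alone can cover everything: Wed morning→Singh, Wed afternoon→Singh, Wed evening→Jules, Thu morning→Kapoor, Thu afternoon→Varga, Thu evening→Varga, Fri morning→Singh, Fri afternoon→Kapoor.

4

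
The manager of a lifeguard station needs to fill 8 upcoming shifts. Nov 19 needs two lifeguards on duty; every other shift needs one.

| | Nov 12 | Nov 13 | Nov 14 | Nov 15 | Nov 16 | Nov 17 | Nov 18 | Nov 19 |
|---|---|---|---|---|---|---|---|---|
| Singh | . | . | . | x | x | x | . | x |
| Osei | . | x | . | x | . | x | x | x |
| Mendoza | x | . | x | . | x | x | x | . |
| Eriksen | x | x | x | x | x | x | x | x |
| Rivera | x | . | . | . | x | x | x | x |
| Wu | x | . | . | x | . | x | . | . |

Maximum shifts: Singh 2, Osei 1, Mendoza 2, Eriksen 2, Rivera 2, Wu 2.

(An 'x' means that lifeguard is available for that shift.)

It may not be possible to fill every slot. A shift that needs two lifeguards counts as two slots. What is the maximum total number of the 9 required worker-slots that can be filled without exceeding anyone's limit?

Total capacity across all lifeguards is 2+1+2+2+2+2 = 11, and 9 slots are needed, so at most 9 can be filled.
An assignment achieving 9: Nov 12→Mendoza, Nov 13→Osei, Nov 14→Mendoza, Nov 15→Singh, Nov 16→Singh, Nov 17→Rivera, Nov 18→Eriksen, Nov 19→Eriksen+Rivera.
Loads: Singh 2/2, Osei 1/1, Mendoza 2/2, Eriksen 2/2, Rivera 2/2, Wu 0/2.

9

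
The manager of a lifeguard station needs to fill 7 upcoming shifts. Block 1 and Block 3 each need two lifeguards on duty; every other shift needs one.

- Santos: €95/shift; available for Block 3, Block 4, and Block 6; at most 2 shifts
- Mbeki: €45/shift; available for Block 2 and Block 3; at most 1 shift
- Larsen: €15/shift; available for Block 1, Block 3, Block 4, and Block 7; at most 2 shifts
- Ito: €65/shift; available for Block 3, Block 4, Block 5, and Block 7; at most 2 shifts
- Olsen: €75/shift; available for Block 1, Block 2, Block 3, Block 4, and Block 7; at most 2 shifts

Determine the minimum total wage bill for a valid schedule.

€545

Block 1 can only be covered by Larsen and Olsen, so that assignment is forced.
Block 5 can only be covered by Ito, so that assignment is forced.
Block 6 can only be covered by Santos, so that assignment is forced.
Picking the cheapest available lifeguard for each shift independently would cost €385, but that ignores the shift limits.
An optimal schedule: Block 1→Larsen+Olsen, Block 2→Mbeki, Block 3→Ito+Olsen, Block 4→Santos, Block 5→Ito, Block 6→Santos, Block 7→Larsen.
Total: 15 + 75 + 45 + 65 + 75 + 95 + 65 + 95 + 15 = €545.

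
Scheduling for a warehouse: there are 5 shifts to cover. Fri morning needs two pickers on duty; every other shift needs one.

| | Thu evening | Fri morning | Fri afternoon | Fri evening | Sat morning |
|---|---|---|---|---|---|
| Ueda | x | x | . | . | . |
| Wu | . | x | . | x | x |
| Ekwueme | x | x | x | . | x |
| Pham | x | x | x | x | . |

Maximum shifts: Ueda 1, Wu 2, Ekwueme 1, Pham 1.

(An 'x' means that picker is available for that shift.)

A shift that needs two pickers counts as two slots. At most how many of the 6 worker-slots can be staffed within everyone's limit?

Total capacity across all pickers is 1+2+1+1 = 5, and 6 slots are needed, so at most 5 can be filled.
An assignment achieving 5: Thu evening→Ueda, Fri morning→Pham, Fri afternoon→Ekwueme, Fri evening→Wu, Sat morning→Wu.
Loads: Ueda 1/1, Wu 2/2, Ekwueme 1/1, Pham 1/1.

5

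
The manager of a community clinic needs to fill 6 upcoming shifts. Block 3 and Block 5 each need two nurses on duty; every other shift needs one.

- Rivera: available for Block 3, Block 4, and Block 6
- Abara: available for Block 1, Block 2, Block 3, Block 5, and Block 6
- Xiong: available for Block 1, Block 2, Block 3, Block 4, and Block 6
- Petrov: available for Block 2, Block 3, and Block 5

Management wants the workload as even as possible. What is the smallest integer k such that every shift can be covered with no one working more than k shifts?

With 4 nurses and 8 worker-slots to fill, someone must work at least ⌈8/4⌉ = 2 shifts, so k ≥ 2.
k = 2 works: Block 1→Abara, Block 2→Xiong, Block 3→Xiong+Petrov, Block 4→Rivera, Block 5→Abara+Petrov, Block 6→Rivera.
Loads: Rivera 2, Abara 2, Xiong 2, Petrov 2 — all ≤ 2.

2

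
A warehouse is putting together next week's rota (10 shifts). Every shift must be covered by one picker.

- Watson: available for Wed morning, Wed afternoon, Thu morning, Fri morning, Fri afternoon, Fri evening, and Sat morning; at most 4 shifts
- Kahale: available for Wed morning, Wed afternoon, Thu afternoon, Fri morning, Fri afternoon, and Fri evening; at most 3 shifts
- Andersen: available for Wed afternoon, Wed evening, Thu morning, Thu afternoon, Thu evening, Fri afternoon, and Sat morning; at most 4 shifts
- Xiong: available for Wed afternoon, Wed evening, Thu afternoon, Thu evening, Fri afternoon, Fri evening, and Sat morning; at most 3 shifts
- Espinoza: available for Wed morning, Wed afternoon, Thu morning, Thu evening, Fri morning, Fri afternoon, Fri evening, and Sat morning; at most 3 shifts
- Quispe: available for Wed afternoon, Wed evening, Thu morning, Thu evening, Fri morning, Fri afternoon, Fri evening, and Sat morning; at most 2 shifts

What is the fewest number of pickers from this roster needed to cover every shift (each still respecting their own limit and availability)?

10 slots to fill and no one can take more than 4, so at least ⌈10/4⌉ = 3 pickers are needed.
Watson, Kahale, and Andersen alone can cover everything: Wed morning→Watson, Wed afternoon→Kahale, Wed evening→Andersen, Thu morning→Watson, Thu afternoon→Kahale, Thu evening→Andersen, Fri morning→Watson, Fri afternoon→Kahale, Fri evening→Watson, Sat morning→Andersen.

3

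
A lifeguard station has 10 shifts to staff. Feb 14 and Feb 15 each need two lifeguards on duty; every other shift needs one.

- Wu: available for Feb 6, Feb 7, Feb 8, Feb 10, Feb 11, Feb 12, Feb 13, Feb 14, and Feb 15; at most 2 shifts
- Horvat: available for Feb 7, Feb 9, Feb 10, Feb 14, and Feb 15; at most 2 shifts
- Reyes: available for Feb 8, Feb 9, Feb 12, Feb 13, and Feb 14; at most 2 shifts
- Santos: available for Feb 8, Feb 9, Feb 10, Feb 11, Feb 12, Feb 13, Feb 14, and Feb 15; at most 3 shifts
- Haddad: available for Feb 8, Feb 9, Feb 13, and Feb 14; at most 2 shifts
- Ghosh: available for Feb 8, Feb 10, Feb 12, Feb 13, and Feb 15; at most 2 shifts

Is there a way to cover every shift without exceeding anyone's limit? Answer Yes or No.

Feb 6 can only be covered by Wu, so that assignment is forced.
One valid schedule: Feb 6→Wu, Feb 7→Wu, Feb 8→Reyes, Feb 9→Horvat, Feb 10→Horvat, Feb 11→Santos, Feb 12→Reyes, Feb 13→Haddad, Feb 14→Santos+Haddad, Feb 15→Santos+Ghosh.
Loads: Wu 2/2, Horvat 2/2, Reyes 2/2, Santos 3/3, Haddad 2/2, Ghosh 1/2 — all within limits.

Yes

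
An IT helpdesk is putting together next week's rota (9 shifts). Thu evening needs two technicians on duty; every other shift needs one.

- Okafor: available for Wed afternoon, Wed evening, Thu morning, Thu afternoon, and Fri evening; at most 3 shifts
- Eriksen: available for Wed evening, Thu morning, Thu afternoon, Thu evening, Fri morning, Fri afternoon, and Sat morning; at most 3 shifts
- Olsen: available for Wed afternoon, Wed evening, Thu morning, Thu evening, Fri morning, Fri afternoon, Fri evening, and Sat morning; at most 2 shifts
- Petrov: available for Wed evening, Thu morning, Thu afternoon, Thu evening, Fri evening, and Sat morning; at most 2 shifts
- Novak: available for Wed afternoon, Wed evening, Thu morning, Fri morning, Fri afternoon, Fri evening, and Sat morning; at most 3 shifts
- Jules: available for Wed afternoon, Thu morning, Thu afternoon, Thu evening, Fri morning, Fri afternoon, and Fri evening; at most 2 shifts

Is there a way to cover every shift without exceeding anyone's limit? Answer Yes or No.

Yes

One valid schedule: Wed afternoon→Okafor, Wed evening→Okafor, Thu morning→Olsen, Thu afternoon→Okafor, Thu evening→Petrov+Jules, Fri morning→Eriksen, Fri afternoon→Eriksen, Fri evening→Olsen, Sat morning→Eriksen.
Loads: Okafor 3/3, Eriksen 3/3, Olsen 2/2, Petrov 1/2, Novak 0/3, Jules 1/2 — all within limits.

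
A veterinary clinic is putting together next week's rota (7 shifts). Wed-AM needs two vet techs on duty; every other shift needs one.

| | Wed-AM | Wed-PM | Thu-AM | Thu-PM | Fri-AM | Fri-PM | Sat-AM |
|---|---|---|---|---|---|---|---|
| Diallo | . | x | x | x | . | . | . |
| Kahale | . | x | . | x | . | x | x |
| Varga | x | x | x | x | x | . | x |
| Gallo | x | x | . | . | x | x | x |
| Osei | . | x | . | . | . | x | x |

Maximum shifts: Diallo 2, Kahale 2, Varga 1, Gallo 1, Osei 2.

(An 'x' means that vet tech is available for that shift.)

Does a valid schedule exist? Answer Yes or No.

Total capacity is 8 and 8 slots are needed, so capacity alone doesn't rule it out.
Shifts {Wed-AM, Fri-AM} need 3 worker-slots in total, but the vet techs available for any of those shifts (Varga and Gallo) can supply at most 2 among them. So no valid schedule exists.

No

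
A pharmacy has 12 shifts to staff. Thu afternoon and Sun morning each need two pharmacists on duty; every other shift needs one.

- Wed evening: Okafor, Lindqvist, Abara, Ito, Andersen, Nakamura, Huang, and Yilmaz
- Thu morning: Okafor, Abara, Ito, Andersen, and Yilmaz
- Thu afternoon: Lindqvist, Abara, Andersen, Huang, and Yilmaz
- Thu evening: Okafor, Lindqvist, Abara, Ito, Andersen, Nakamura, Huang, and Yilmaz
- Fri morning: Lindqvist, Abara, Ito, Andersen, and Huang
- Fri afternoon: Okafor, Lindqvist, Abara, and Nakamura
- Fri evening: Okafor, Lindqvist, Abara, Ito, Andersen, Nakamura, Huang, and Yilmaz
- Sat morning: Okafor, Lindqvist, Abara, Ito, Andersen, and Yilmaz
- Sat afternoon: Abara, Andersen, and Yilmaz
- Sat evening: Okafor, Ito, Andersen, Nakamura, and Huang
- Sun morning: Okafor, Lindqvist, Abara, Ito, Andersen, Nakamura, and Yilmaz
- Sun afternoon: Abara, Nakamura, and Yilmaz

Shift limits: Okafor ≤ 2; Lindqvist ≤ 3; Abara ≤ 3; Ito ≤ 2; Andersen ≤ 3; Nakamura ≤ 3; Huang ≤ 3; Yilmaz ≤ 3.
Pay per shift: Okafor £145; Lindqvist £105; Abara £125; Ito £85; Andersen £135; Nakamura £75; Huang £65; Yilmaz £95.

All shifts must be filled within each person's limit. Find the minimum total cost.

£1190

Picking the cheapest available pharmacist for each shift independently would cost £1060, but that ignores the shift limits.
An optimal schedule: Wed evening→Huang, Thu morning→Ito, Thu afternoon→Yilmaz+Lindqvist, Thu evening→Nakamura, Fri morning→Huang, Fri afternoon→Nakamura, Fri evening→Lindqvist, Sat morning→Ito, Sat afternoon→Yilmaz, Sat evening→Huang, Sun morning→Yilmaz+Lindqvist, Sun afternoon→Nakamura.
Total: 65 + 85 + 95 + 105 + 75 + 65 + 75 + 105 + 85 + 95 + 65 + 95 + 105 + 75 = £1190.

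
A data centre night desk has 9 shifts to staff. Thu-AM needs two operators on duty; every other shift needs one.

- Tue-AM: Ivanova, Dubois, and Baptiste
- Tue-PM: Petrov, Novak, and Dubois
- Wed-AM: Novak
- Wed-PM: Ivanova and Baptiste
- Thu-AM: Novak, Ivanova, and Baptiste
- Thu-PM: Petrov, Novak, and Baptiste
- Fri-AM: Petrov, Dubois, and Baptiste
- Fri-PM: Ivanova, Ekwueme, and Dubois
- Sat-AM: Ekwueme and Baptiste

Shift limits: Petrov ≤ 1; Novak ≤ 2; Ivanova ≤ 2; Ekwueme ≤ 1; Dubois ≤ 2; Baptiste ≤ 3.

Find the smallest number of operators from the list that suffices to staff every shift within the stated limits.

5

10 slots to fill and no one can take more than 3, so at least ⌈10/3⌉ = 4 operators are needed.
Any 4 operators together have capacity at most 3+2+2+2 = 9 < 10 slots, so 4 can never suffice.
Petrov, Novak, Ivanova, Dubois, and Baptiste alone can cover everything: Tue-AM→Dubois, Tue-PM→Petrov, Wed-AM→Novak, Wed-PM→Ivanova, Thu-AM→Novak+Baptiste, Thu-PM→Baptiste, Fri-AM→Dubois, Fri-PM→Ivanova, Sat-AM→Baptiste.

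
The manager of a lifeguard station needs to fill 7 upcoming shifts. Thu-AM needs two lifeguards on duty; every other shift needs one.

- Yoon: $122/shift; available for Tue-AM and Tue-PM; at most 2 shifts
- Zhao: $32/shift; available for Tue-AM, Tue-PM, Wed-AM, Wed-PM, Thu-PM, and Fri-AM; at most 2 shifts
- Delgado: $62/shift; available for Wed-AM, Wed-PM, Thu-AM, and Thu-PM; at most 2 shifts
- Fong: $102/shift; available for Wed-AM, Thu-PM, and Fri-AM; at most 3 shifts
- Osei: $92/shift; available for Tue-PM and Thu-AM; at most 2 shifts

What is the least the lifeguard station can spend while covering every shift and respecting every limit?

Thu-AM can only be covered by Delgado and Osei, so that assignment is forced.
Picking the cheapest available lifeguard for each shift independently would cost $346, but that ignores the shift limits.
An optimal schedule: Tue-AM→Zhao, Tue-PM→Osei, Wed-AM→Delgado, Wed-PM→Zhao, Thu-AM→Delgado+Osei, Thu-PM→Fong, Fri-AM→Fong.
Total: 32 + 92 + 62 + 32 + 62 + 92 + 102 + 102 = $576.

$576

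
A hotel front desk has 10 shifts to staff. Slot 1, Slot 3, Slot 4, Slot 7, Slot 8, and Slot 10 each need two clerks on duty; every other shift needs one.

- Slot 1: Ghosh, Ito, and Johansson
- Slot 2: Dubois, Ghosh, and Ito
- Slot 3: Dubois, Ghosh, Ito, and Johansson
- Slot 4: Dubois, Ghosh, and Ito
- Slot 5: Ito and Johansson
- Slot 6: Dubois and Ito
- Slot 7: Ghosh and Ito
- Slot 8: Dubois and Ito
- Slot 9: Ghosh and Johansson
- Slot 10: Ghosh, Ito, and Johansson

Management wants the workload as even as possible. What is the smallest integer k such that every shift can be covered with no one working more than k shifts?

4

With 4 clerks and 16 worker-slots to fill, someone must work at least ⌈16/4⌉ = 4 shifts, so k ≥ 4.
k = 4 works: Slot 1→Ghosh+Johansson, Slot 2→Dubois, Slot 3→Ito+Johansson, Slot 4→Dubois+Ghosh, Slot 5→Ito, Slot 6→Dubois, Slot 7→Ghosh+Ito, Slot 8→Dubois+Ito, Slot 9→Johansson, Slot 10→Ghosh+Johansson.
Loads: Dubois 4, Ghosh 4, Ito 4, Johansson 4 — all ≤ 4.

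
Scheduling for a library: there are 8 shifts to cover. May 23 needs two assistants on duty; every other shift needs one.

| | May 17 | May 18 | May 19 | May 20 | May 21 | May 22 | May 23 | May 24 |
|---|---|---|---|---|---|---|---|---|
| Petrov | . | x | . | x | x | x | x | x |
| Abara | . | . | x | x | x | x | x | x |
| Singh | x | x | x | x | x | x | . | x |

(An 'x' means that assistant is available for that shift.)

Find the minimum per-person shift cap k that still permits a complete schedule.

With 3 assistants and 9 worker-slots to fill, someone must work at least ⌈9/3⌉ = 3 shifts, so k ≥ 3.
k = 3 works: May 17→Singh, May 18→Petrov, May 19→Abara, May 20→Petrov, May 21→Abara, May 22→Singh, May 23→Petrov+Abara, May 24→Singh.
Loads: Petrov 3, Abara 3, Singh 3 — all ≤ 3.

3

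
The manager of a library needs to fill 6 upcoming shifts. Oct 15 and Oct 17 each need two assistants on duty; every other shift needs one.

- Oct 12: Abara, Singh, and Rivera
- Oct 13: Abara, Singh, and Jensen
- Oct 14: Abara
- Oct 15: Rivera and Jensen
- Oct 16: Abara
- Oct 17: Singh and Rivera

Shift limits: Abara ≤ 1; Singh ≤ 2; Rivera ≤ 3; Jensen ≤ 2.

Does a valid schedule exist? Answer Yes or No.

No

Total capacity is 8 and 8 slots are needed, so capacity alone doesn't rule it out.
Shifts {Oct 14, Oct 16} need 2 worker-slots in total, but the assistants available for any of those shifts (Abara) can supply at most 1 among them. So no valid schedule exists.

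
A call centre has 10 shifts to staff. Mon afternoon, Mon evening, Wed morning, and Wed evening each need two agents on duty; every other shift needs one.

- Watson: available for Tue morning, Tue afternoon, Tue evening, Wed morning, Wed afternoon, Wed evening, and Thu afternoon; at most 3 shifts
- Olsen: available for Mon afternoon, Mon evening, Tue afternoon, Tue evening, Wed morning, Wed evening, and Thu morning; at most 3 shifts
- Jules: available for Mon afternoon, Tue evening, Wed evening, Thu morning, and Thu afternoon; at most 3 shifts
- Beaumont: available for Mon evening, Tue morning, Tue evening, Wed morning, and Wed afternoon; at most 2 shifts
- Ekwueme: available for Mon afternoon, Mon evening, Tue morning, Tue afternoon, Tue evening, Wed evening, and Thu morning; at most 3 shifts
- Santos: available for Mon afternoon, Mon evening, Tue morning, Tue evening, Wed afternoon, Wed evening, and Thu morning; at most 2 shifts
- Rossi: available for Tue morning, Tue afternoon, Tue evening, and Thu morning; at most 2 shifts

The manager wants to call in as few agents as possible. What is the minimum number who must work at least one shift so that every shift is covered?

5

14 slots to fill and no one can take more than 3, so at least ⌈14/3⌉ = 5 agents are needed.
Watson, Olsen, Jules, Beaumont, and Ekwueme alone can cover everything: Mon afternoon→Olsen+Jules, Mon evening→Olsen+Beaumont, Tue morning→Watson, Tue afternoon→Ekwueme, Tue evening→Ekwueme, Wed morning→Olsen+Beaumont, Wed afternoon→Watson, Wed evening→Jules+Ekwueme, Thu morning→Jules, Thu afternoon→Watson.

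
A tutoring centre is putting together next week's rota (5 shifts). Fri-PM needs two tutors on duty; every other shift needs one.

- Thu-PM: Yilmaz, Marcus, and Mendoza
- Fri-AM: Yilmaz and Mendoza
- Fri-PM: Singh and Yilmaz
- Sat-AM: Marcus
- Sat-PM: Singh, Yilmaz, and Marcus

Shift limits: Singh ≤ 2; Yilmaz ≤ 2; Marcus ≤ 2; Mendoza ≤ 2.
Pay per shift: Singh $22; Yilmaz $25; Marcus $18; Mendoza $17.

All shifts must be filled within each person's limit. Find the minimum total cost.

$117

Fri-PM can only be covered by Singh and Yilmaz, so that assignment is forced.
Sat-AM can only be covered by Marcus, so that assignment is forced.
Picking the cheapest available tutor for each shift independently would cost $117, and that bound is achievable.
An optimal schedule: Thu-PM→Mendoza, Fri-AM→Mendoza, Fri-PM→Singh+Yilmaz, Sat-AM→Marcus, Sat-PM→Marcus.
Total: 17 + 17 + 22 + 25 + 18 + 18 = $117.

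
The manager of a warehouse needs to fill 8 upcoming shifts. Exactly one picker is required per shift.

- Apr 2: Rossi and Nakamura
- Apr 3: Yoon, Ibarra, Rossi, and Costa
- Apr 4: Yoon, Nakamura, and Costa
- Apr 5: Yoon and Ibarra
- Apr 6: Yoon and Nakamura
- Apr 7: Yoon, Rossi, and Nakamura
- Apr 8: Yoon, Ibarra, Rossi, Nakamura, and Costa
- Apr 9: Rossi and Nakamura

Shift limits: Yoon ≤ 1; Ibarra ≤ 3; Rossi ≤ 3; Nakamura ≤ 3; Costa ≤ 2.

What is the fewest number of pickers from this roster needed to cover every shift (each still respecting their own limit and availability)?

3

8 slots to fill and no one can take more than 3, so at least ⌈8/3⌉ = 3 pickers are needed.
Ibarra, Rossi, and Nakamura alone can cover everything: Apr 2→Rossi, Apr 3→Ibarra, Apr 4→Nakamura, Apr 5→Ibarra, Apr 6→Nakamura, Apr 7→Rossi, Apr 8→Ibarra, Apr 9→Rossi.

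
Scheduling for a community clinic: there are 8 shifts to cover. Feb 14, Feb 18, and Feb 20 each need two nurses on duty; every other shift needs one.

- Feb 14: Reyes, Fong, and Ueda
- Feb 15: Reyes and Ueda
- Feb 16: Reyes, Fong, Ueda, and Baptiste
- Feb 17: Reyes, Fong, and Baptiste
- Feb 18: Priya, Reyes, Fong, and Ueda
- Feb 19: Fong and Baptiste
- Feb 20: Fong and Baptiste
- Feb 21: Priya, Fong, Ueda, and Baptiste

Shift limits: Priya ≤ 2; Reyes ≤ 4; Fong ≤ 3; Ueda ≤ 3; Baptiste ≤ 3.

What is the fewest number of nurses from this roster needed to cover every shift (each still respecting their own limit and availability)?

4

11 slots to fill and no one can take more than 4, so at least ⌈11/4⌉ = 3 nurses are needed.
Any 3 nurses together have capacity at most 4+3+3 = 10 < 11 slots, so 3 can never suffice.
Priya, Reyes, Fong, and Baptiste alone can cover everything: Feb 14→Reyes+Fong, Feb 15→Reyes, Feb 16→Reyes, Feb 17→Baptiste, Feb 18→Priya+Reyes, Feb 19→Fong, Feb 20→Fong+Baptiste, Feb 21→Priya.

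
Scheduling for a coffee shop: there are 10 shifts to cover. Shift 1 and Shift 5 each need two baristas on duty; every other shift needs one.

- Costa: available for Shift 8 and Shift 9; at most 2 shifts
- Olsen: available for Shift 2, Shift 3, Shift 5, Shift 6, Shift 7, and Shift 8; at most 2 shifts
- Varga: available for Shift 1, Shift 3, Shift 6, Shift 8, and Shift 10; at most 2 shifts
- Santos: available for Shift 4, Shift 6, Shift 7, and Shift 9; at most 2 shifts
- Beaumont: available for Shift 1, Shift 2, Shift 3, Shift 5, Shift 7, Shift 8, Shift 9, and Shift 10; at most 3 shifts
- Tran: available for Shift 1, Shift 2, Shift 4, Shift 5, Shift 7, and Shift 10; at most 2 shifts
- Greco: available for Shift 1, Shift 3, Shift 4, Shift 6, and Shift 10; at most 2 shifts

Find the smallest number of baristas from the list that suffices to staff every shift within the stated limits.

12 slots to fill and no one can take more than 3, so at least ⌈12/3⌉ = 4 baristas are needed.
Any 5 baristas together have capacity at most 3+2+2+2+2 = 11 < 12 slots, so 5 can never suffice.
Costa, Olsen, Varga, Santos, Beaumont, and Tran alone can cover everything: Shift 1→Varga+Beaumont, Shift 2→Olsen, Shift 3→Olsen, Shift 4→Santos, Shift 5→Beaumont+Tran, Shift 6→Varga, Shift 7→Santos, Shift 8→Costa, Shift 9→Costa, Shift 10→Beaumont.

6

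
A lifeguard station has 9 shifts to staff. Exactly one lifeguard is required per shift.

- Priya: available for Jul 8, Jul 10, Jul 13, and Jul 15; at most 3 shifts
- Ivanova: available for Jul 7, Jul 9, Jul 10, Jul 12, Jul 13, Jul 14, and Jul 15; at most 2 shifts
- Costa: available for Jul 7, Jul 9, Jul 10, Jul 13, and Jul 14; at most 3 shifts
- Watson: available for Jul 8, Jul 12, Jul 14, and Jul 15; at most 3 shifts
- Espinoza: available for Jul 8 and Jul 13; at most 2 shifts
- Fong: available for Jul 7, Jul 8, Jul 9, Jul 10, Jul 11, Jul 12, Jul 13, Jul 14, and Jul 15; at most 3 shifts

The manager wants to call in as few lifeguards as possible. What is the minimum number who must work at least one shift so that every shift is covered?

3

9 slots to fill and no one can take more than 3, so at least ⌈9/3⌉ = 3 lifeguards are needed.
Priya, Costa, and Fong alone can cover everything: Jul 7→Costa, Jul 8→Priya, Jul 9→Costa, Jul 10→Priya, Jul 11→Fong, Jul 12→Fong, Jul 13→Fong, Jul 14→Costa, Jul 15→Priya.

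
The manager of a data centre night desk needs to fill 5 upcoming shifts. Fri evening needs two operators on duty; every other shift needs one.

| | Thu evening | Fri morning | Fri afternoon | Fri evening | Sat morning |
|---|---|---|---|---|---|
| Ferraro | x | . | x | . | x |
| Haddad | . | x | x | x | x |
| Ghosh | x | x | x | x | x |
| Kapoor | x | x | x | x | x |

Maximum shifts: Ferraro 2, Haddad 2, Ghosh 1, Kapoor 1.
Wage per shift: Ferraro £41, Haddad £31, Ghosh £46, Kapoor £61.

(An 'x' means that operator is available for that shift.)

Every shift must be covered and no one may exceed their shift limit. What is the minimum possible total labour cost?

£251

Picking the cheapest available operator for each shift independently would cost £211, but that ignores the shift limits.
An optimal schedule: Thu evening→Ferraro, Fri morning→Haddad, Fri afternoon→Ferraro, Fri evening→Haddad+Ghosh, Sat morning→Kapoor.
Total: 41 + 31 + 41 + 31 + 46 + 61 = £251.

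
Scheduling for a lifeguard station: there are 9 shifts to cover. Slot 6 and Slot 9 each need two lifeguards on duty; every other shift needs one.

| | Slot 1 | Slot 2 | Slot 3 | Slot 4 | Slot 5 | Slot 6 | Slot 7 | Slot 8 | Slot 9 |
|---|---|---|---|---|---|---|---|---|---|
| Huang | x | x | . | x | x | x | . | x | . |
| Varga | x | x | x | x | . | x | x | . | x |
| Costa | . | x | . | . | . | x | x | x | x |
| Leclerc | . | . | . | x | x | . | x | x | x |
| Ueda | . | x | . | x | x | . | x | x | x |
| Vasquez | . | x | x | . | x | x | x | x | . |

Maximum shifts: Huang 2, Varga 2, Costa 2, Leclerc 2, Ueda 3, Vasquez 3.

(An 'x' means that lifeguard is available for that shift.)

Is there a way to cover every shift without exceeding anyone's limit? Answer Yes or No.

Yes

One valid schedule: Slot 1→Huang, Slot 2→Varga, Slot 3→Varga, Slot 4→Huang, Slot 5→Leclerc, Slot 6→Costa+Vasquez, Slot 7→Costa, Slot 8→Ueda, Slot 9→Leclerc+Ueda.
Loads: Huang 2/2, Varga 2/2, Costa 2/2, Leclerc 2/2, Ueda 2/3, Vasquez 1/3 — all within limits.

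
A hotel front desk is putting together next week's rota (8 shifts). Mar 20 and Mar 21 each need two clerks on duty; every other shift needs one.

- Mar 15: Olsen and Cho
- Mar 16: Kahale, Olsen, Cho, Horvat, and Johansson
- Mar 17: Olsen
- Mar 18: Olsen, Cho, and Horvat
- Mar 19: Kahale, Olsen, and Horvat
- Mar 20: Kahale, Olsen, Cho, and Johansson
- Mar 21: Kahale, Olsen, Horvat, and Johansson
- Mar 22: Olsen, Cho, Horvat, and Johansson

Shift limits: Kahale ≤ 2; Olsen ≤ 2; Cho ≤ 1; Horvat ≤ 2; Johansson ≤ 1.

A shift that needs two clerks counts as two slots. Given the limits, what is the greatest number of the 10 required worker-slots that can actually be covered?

8

Total capacity across all clerks is 2+2+1+2+1 = 8, and 10 slots are needed, so at most 8 can be filled.
An assignment achieving 8: Mar 15→Olsen, Mar 17→Olsen, Mar 18→Cho, Mar 19→Kahale, Mar 20→Kahale+Johansson, Mar 21→Horvat, Mar 22→Horvat.
Loads: Kahale 2/2, Olsen 2/2, Cho 1/1, Horvat 2/2, Johansson 1/1.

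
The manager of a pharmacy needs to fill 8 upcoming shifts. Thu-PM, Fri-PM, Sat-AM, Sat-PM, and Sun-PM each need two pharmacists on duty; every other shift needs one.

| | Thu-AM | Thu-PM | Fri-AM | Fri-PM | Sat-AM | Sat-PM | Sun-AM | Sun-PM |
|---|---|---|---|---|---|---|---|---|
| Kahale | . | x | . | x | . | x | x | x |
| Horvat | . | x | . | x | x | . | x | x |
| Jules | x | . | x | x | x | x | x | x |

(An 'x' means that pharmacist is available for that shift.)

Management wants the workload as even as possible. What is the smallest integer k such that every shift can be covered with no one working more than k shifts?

5

With 3 pharmacists and 13 worker-slots to fill, someone must work at least ⌈13/3⌉ = 5 shifts, so k ≥ 5.
k = 5 works: Thu-AM→Jules, Thu-PM→Kahale+Horvat, Fri-AM→Jules, Fri-PM→Kahale+Horvat, Sat-AM→Horvat+Jules, Sat-PM→Kahale+Jules, Sun-AM→Kahale, Sun-PM→Kahale+Horvat.
Loads: Kahale 5, Horvat 4, Jules 4 — all ≤ 5.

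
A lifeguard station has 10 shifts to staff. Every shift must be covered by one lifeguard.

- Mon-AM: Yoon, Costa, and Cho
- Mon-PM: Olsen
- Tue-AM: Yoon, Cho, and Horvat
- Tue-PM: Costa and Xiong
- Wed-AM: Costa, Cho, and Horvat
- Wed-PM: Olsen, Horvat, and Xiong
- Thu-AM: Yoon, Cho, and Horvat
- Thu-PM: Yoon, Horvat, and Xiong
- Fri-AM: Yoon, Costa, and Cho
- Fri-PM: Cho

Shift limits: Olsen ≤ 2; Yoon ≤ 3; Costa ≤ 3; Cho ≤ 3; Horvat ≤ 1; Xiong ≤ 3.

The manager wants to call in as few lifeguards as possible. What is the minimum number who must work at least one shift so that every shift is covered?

10 slots to fill and no one can take more than 3, so at least ⌈10/3⌉ = 4 lifeguards are needed.
Olsen, Yoon, Costa, and Cho alone can cover everything: Mon-AM→Costa, Mon-PM→Olsen, Tue-AM→Yoon, Tue-PM→Costa, Wed-AM→Costa, Wed-PM→Olsen, Thu-AM→Yoon, Thu-PM→Yoon, Fri-AM→Cho, Fri-PM→Cho.

4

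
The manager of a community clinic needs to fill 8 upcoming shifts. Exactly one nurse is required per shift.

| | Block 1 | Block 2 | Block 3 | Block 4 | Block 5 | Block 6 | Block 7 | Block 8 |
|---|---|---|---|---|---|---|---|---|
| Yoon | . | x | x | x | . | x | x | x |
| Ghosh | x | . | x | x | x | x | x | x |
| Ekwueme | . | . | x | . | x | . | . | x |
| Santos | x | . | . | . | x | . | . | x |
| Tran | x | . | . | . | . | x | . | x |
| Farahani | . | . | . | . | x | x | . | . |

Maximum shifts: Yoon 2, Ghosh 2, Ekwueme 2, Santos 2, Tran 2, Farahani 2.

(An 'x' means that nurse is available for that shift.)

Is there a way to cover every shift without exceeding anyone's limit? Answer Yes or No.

Block 2 can only be covered by Yoon, so that assignment is forced.
One valid schedule: Block 1→Ghosh, Block 2→Yoon, Block 3→Ekwueme, Block 4→Yoon, Block 5→Ekwueme, Block 6→Tran, Block 7→Ghosh, Block 8→Santos.
Loads: Yoon 2/2, Ghosh 2/2, Ekwueme 2/2, Santos 1/2, Tran 1/2, Farahani 0/2 — all within limits.

Yes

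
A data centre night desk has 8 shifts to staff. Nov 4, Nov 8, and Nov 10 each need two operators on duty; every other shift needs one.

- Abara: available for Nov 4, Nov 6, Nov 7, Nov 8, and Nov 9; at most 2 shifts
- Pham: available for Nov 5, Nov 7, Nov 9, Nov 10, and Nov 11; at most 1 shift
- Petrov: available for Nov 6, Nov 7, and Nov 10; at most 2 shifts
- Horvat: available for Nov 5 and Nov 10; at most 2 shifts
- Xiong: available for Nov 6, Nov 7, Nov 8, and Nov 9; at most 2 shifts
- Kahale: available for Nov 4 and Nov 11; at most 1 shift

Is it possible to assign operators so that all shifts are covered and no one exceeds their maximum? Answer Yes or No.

No

Total capacity is 2+1+2+2+2+1 = 10 but 11 worker-slots are needed — infeasible.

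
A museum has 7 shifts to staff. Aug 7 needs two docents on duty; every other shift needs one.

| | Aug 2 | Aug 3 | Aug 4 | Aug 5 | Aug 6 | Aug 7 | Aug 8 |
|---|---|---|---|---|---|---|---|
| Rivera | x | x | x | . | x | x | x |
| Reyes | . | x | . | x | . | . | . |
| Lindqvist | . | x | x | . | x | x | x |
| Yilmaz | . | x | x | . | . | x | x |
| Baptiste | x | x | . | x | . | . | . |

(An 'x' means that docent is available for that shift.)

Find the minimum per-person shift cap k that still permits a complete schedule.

2

With 5 docents and 8 worker-slots to fill, someone must work at least ⌈8/5⌉ = 2 shifts, so k ≥ 2.
k = 2 works: Aug 2→Rivera, Aug 3→Reyes, Aug 4→Lindqvist, Aug 5→Reyes, Aug 6→Rivera, Aug 7→Lindqvist+Yilmaz, Aug 8→Yilmaz.
Loads: Rivera 2, Reyes 2, Lindqvist 2, Yilmaz 2, Baptiste 0 — all ≤ 2.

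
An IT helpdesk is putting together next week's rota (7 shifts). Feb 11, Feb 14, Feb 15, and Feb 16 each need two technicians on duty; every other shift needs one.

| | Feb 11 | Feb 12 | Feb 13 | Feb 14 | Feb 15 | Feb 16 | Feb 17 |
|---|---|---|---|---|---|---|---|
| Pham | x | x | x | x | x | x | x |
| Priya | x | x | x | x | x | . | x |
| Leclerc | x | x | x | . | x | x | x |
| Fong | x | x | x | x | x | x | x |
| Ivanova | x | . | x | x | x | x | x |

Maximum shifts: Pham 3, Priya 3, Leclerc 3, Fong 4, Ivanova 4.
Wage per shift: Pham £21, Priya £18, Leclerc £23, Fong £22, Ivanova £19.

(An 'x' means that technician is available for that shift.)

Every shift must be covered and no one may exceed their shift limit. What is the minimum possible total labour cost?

£215

Picking the cheapest available technician for each shift independently would cost £205, but that ignores the shift limits.
An optimal schedule: Feb 11→Ivanova+Pham, Feb 12→Priya, Feb 13→Priya, Feb 14→Ivanova+Pham, Feb 15→Ivanova+Fong, Feb 16→Ivanova+Pham, Feb 17→Priya.
Total: 19 + 21 + 18 + 18 + 19 + 21 + 19 + 22 + 19 + 21 + 18 = £215.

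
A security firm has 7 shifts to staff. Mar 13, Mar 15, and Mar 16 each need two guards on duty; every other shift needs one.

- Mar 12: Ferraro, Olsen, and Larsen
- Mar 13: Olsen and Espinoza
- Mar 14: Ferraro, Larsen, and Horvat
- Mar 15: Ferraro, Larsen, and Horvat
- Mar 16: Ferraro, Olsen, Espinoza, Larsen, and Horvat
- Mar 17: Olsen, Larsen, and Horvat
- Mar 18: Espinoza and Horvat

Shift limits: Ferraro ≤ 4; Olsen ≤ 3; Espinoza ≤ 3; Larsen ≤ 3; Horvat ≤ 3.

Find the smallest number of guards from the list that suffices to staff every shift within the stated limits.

10 slots to fill and no one can take more than 4, so at least ⌈10/4⌉ = 3 guards are needed.
Shifts {Mar 13, Mar 15} need 4 slots, but among the guards available for them (Ferraro, Olsen, Espinoza, Larsen, and Horvat) any 3 together supply at most 3. So 3 guards are not enough.
Ferraro, Olsen, Espinoza, and Larsen alone can cover everything: Mar 12→Ferraro, Mar 13→Olsen+Espinoza, Mar 14→Ferraro, Mar 15→Ferraro+Larsen, Mar 16→Ferraro+Olsen, Mar 17→Olsen, Mar 18→Espinoza.

4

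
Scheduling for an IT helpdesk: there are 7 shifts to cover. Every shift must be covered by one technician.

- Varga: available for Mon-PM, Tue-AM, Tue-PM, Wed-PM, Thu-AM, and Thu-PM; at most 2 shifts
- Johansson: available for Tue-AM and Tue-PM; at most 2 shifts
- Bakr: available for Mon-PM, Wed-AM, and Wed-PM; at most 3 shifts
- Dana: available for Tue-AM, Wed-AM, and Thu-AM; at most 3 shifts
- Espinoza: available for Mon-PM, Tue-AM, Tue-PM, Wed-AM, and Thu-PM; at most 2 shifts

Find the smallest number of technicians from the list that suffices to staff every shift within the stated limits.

3

7 slots to fill and no one can take more than 3, so at least ⌈7/3⌉ = 3 technicians are needed.
Varga, Johansson, and Bakr alone can cover everything: Mon-PM→Bakr, Tue-AM→Johansson, Tue-PM→Johansson, Wed-AM→Bakr, Wed-PM→Bakr, Thu-AM→Varga, Thu-PM→Varga.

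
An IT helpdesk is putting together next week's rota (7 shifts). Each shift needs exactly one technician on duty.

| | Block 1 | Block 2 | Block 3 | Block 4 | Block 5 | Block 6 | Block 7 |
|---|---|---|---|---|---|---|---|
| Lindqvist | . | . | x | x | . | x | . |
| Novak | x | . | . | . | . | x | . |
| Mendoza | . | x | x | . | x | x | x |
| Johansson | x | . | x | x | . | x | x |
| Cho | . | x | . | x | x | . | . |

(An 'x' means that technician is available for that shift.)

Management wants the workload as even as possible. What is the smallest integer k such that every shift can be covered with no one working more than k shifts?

2

With 5 technicians and 7 worker-slots to fill, someone must work at least ⌈7/5⌉ = 2 shifts, so k ≥ 2.
k = 2 works: Block 1→Novak, Block 2→Mendoza, Block 3→Lindqvist, Block 4→Lindqvist, Block 5→Mendoza, Block 6→Novak, Block 7→Johansson.
Loads: Lindqvist 2, Novak 2, Mendoza 2, Johansson 1, Cho 0 — all ≤ 2.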